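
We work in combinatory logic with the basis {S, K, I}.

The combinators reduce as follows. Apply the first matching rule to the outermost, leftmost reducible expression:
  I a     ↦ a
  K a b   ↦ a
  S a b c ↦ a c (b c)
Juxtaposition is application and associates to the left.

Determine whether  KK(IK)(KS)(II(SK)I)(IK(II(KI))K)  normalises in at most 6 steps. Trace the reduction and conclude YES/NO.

  start: KK(IK)(KS)(II(SK)I)(IK(II(KI))K)
  step 1: K(KS)(II(SK)I)(IK(II(KI))K)
  step 2: KS(IK(II(KI))K)
  step 3: S

Answer: YES — reaches normal form S in 3 ≤ 6 steps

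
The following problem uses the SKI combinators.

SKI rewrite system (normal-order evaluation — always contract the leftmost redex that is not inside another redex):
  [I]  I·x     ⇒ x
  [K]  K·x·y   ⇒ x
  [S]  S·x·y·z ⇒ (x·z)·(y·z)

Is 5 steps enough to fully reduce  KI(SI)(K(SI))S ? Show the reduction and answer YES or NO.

Answer: YES — reaches normal form SI in 3 ≤ 5 steps

Derivation:
  start: KI(SI)(K(SI))S
  [1] I(K(SI))S
  [2] K(SI)S
  [3] SI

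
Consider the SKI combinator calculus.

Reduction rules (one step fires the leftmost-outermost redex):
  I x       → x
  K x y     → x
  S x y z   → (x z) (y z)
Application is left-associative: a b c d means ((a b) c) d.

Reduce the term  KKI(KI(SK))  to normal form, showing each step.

Answer: normal form = KI  (in 2 steps)

Working:
  start: KKI(KI(SK))
  step 1: K(KI(SK))
  step 2: KI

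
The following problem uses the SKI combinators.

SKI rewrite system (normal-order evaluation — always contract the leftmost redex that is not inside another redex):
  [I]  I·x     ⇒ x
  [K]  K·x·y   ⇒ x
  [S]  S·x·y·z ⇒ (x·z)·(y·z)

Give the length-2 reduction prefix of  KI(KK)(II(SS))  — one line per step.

  start: KI(KK)(II(SS))
  →1  I(II(SS))
  →2  II(SS)

Answer: after 2 steps: II(SS)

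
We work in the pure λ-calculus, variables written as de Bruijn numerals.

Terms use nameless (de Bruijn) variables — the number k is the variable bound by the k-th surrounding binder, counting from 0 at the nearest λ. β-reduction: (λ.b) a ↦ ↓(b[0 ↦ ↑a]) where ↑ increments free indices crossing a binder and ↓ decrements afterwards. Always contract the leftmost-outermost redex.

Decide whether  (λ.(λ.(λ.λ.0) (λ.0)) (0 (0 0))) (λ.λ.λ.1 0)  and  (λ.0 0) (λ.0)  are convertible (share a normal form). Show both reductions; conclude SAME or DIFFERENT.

Term A:
  start: (λ.(λ.(λ.λ.0) (λ.0)) (0 (0 0))) (λ.λ.λ.1 0)
  →1  (λ.(λ.λ.0) (λ.0)) ((λ.λ.λ.1 0) ((λ.λ.λ.1 0) (λ.λ.λ.1 0)))
  →2  (λ.λ.0) (λ.0)
  →3  λ.0

Term B:
  start: (λ.0 0) (λ.0)
  →1  (λ.0) (λ.0)
  →2  λ.0

Answer: SAME — A ⇓ λ.0, B ⇓ λ.0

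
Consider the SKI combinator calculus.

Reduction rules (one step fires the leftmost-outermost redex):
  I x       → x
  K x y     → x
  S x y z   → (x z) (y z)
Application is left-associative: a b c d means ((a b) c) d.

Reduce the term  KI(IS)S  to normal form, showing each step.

  start: KI(IS)S
  →1  IS
  →2  S

Answer: normal form = S  (in 2 steps)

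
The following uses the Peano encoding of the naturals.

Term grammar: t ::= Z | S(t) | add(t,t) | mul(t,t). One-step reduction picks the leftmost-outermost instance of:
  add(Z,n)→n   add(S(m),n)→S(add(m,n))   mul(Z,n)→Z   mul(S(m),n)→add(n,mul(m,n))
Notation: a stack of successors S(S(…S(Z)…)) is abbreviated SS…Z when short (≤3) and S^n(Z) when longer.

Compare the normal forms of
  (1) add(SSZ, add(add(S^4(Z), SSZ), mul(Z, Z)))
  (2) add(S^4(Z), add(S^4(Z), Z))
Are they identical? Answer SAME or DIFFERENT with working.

Term A:
  start: add(SSZ, add(add(S^4(Z), SSZ), mul(Z, Z)))
  step 1: S(add(SZ, add(add(S^4(Z), SSZ), mul(Z, Z))))
  step 2: S(S(add(Z, add(add(S^4(Z), SSZ), mul(Z, Z)))))
  step 3: S(S(add(add(S^4(Z), SSZ), mul(Z, Z))))
  step 4: S(S(add(S(add(SSSZ, SSZ)), mul(Z, Z))))
  step 5: S(S(S(add(add(SSSZ, SSZ), mul(Z, Z)))))
  step 6: S(S(S(add(S(add(SSZ, SSZ)), mul(Z, Z)))))
  step 7: S(S(S(S(add(add(SSZ, SSZ), mul(Z, Z))))))
  step 8: S(S(S(S(add(S(add(SZ, SSZ)), mul(Z, Z))))))
  step 9: S(S(S(S(S(add(add(SZ, SSZ), mul(Z, Z)))))))
  step 10: S(S(S(S(S(add(S(add(Z, SSZ)), mul(Z, Z)))))))
  step 11: S(S(S(S(S(S(add(add(Z, SSZ), mul(Z, Z))))))))
  step 12: S(S(S(S(S(S(add(SSZ, mul(Z, Z))))))))
  step 13: S(S(S(S(S(S(S(add(SZ, mul(Z, Z)))))))))
  step 14: S(S(S(S(S(S(S(S(add(Z, mul(Z, Z))))))))))
  step 15: S(S(S(S(S(S(S(S(mul(Z, Z)))))))))
  step 16: S^8(Z)

Term B:
  start: add(S^4(Z), add(S^4(Z), Z))
  step 1: S(add(SSSZ, add(S^4(Z), Z)))
  step 2: S(S(add(SSZ, add(S^4(Z), Z))))
  step 3: S(S(S(add(SZ, add(S^4(Z), Z)))))
  step 4: S(S(S(S(add(Z, add(S^4(Z), Z))))))
  step 5: S(S(S(S(add(S^4(Z), Z)))))
  step 6: S(S(S(S(S(add(SSSZ, Z))))))
  step 7: S(S(S(S(S(S(add(SSZ, Z)))))))
  step 8: S(S(S(S(S(S(S(add(SZ, Z))))))))
  step 9: S(S(S(S(S(S(S(S(add(Z, Z)))))))))
  step 10: S^8(Z)

Answer: SAME — A ⇓ S^8(Z), B ⇓ S^8(Z)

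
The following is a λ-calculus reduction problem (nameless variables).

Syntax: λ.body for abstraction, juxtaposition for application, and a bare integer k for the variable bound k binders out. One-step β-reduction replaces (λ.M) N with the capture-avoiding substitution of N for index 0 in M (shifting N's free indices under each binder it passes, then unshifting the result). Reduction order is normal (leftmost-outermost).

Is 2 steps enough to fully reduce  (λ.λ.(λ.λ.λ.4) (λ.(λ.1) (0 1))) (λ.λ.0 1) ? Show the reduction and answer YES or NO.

  start: (λ.λ.(λ.λ.λ.4) (λ.(λ.1) (0 1))) (λ.λ.0 1)
  [1] λ.(λ.λ.λ.λ.λ.0 1) (λ.(λ.1) (0 1))
  [2] λ.λ.λ.λ.λ.0 1

Answer: YES — reaches normal form λ.λ.λ.λ.λ.0 1 in 2 ≤ 2 steps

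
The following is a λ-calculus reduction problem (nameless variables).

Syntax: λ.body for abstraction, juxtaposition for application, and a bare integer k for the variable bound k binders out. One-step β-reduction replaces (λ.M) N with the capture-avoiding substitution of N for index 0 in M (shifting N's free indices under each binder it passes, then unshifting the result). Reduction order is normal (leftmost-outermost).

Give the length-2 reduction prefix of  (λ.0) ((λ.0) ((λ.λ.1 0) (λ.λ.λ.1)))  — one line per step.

  start: (λ.0) ((λ.0) ((λ.λ.1 0) (λ.λ.λ.1)))
  [1] (λ.0) ((λ.λ.1 0) (λ.λ.λ.1))
  [2] (λ.λ.1 0) (λ.λ.λ.1)

Answer: after 2 steps: (λ.λ.1 0) (λ.λ.λ.1)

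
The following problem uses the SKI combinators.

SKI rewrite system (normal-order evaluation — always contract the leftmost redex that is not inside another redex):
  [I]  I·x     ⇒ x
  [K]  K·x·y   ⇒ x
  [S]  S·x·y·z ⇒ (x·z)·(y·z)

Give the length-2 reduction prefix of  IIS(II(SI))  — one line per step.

  start: IIS(II(SI))
  [1] IS(II(SI))
  [2] S(II(SI))

Answer: after 2 steps: S(II(SI))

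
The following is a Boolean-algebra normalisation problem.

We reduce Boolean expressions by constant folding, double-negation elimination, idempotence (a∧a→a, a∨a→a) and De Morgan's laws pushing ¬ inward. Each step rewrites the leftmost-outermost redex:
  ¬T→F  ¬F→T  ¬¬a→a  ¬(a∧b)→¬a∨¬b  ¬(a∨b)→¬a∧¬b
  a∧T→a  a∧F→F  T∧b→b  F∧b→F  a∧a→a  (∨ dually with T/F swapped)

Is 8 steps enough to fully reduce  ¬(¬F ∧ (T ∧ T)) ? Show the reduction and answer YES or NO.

  start: ¬(¬F ∧ (T ∧ T))
  →1  ¬¬F ∨ ¬(T ∧ T)
  →2  F ∨ ¬(T ∧ T)
  →3  ¬(T ∧ T)
  →4  ¬T ∨ ¬T
  →5  ¬T
  →6  F

Answer: YES — reaches normal form F in 6 ≤ 8 steps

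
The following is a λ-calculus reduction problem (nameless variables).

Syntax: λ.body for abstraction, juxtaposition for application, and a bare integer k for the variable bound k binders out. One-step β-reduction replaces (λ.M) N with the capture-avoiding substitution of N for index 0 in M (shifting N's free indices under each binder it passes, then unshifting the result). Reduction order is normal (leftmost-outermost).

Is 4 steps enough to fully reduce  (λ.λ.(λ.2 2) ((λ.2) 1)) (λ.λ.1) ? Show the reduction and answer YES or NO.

  start: (λ.λ.(λ.2 2) ((λ.2) 1)) (λ.λ.1)
  [1] λ.(λ.(λ.λ.1) (λ.λ.1)) ((λ.λ.λ.1) (λ.λ.1))
  [2] λ.(λ.λ.1) (λ.λ.1)
  [3] λ.λ.λ.λ.1

Answer: YES — reaches normal form λ.λ.λ.λ.1 in 3 ≤ 4 steps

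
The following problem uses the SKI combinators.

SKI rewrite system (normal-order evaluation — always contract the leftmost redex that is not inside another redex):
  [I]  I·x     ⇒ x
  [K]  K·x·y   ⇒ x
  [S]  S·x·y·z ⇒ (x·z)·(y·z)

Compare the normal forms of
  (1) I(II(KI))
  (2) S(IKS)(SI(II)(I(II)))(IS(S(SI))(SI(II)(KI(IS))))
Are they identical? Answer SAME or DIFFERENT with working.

Term A:
  start: I(II(KI))
  [1] II(KI)
  [2] I(KI)
  [3] KI

Term B:
  start: S(IKS)(SI(II)(I(II)))(IS(S(SI))(SI(II)(KI(IS))))
  [1] IKS(IS(S(SI))(SI(II)(KI(IS))))(SI(II)(I(II))(IS(S(SI))(SI(II)(KI(IS)))))
  [2] KS(IS(S(SI))(SI(II)(KI(IS))))(SI(II)(I(II))(IS(S(SI))(SI(II)(KI(IS)))))
  [3] S(SI(II)(I(II))(IS(S(SI))(SI(II)(KI(IS)))))
  [4] S(I(I(II))(II(I(II)))(IS(S(SI))(SI(II)(KI(IS)))))
  [5] S(I(II)(II(I(II)))(IS(S(SI))(SI(II)(KI(IS)))))
  [6] S(II(II(I(II)))(IS(S(SI))(SI(II)(KI(IS)))))
  [7] S(I(II(I(II)))(IS(S(SI))(SI(II)(KI(IS)))))
  [8] S(II(I(II))(IS(S(SI))(SI(II)(KI(IS)))))
  [9] S(I(I(II))(IS(S(SI))(SI(II)(KI(IS)))))
  [10] S(I(II)(IS(S(SI))(SI(II)(KI(IS)))))
  [11] S(II(IS(S(SI))(SI(II)(KI(IS)))))
  [12] S(I(IS(S(SI))(SI(II)(KI(IS)))))
  [13] S(IS(S(SI))(SI(II)(KI(IS))))
  [14] S(S(S(SI))(SI(II)(KI(IS))))
  [15] S(S(S(SI))(I(KI(IS))(II(KI(IS)))))
  [16] S(S(S(SI))(KI(IS)(II(KI(IS)))))
  [17] S(S(S(SI))(I(II(KI(IS)))))
  [18] S(S(S(SI))(II(KI(IS))))
  [19] S(S(S(SI))(I(KI(IS))))
  [20] S(S(S(SI))(KI(IS)))
  [21] S(S(S(SI))I)

Answer: DIFFERENT — A ⇓ KI, B ⇓ S(S(S(SI))I)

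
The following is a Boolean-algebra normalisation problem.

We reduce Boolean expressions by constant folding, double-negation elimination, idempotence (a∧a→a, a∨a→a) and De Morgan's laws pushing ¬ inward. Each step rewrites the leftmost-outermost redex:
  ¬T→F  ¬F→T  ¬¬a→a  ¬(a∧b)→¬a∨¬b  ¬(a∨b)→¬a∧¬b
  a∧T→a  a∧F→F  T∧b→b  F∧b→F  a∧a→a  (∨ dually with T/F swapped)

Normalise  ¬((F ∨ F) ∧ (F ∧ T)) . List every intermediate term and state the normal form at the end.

Answer: normal form = T  (in 5 steps)

Derivation:
  start: ¬((F ∨ F) ∧ (F ∧ T))
  step 1: ¬(F ∨ F) ∨ ¬(F ∧ T)
  step 2: (¬F ∧ ¬F) ∨ ¬(F ∧ T)
  step 3: ¬F ∨ ¬(F ∧ T)
  step 4: T ∨ ¬(F ∧ T)
  step 5: T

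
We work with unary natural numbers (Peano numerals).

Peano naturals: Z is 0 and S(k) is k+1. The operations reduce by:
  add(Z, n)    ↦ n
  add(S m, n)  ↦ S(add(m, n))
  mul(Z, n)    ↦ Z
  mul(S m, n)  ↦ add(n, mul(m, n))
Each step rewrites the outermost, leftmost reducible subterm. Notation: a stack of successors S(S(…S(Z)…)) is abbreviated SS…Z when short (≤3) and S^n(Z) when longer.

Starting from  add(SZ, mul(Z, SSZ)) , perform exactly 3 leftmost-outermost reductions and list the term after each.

Answer: after 3 steps: SZ

Derivation:
  start: add(SZ, mul(Z, SSZ))
  step 1: S(add(Z, mul(Z, SSZ)))
  step 2: S(mul(Z, SSZ))
  step 3: SZ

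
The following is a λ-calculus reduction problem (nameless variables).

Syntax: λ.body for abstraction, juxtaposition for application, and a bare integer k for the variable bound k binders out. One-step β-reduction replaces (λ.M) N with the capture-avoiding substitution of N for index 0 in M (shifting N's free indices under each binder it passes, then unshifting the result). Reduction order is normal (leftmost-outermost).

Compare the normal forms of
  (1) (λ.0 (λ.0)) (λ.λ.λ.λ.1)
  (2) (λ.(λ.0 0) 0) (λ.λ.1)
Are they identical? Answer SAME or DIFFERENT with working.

Term A:
  start: (λ.0 (λ.0)) (λ.λ.λ.λ.1)
  [1] (λ.λ.λ.λ.1) (λ.0)
  [2] λ.λ.λ.1

Term B:
  start: (λ.(λ.0 0) 0) (λ.λ.1)
  [1] (λ.0 0) (λ.λ.1)
  [2] (λ.λ.1) (λ.λ.1)
  [3] λ.λ.λ.1

Answer: SAME — A ⇓ λ.λ.λ.1, B ⇓ λ.λ.λ.1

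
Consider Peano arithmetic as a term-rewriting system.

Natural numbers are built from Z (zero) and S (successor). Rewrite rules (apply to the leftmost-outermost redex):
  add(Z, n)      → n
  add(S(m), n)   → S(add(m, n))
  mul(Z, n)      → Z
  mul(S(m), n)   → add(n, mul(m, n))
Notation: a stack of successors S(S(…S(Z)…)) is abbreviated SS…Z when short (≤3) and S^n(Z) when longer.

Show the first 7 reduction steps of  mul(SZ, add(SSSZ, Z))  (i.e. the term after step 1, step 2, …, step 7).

Answer: after 7 steps: S(S(S(add(add(Z, Z), mul(Z, add(SSSZ, Z))))))

Working:
  start: mul(SZ, add(SSSZ, Z))
  step 1: add(add(SSSZ, Z), mul(Z, add(SSSZ, Z)))
  step 2: add(S(add(SSZ, Z)), mul(Z, add(SSSZ, Z)))
  step 3: S(add(add(SSZ, Z), mul(Z, add(SSSZ, Z))))
  step 4: S(add(S(add(SZ, Z)), mul(Z, add(SSSZ, Z))))
  step 5: S(S(add(add(SZ, Z), mul(Z, add(SSSZ, Z)))))
  step 6: S(S(add(S(add(Z, Z)), mul(Z, add(SSSZ, Z)))))
  step 7: S(S(S(add(add(Z, Z), mul(Z, add(SSSZ, Z))))))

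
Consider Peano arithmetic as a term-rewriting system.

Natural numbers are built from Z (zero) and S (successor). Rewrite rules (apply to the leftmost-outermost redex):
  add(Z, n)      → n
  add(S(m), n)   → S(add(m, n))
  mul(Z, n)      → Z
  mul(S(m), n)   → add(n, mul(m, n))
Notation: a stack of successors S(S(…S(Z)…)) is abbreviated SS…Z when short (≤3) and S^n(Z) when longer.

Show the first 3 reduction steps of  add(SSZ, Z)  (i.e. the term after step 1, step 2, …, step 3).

Answer: after 3 steps: SSZ

Derivation:
  start: add(SSZ, Z)
  [1] S(add(SZ, Z))
  [2] S(S(add(Z, Z)))
  [3] SSZ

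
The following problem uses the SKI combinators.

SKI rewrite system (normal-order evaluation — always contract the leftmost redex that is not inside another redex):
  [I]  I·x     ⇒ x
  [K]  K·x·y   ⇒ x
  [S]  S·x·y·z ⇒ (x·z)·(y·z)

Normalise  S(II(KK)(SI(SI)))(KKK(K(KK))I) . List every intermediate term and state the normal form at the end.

Answer: normal form = SK(K(KK))  (in 5 steps)

Working:
  start: S(II(KK)(SI(SI)))(KKK(K(KK))I)
  →1  S(I(KK)(SI(SI)))(KKK(K(KK))I)
  →2  S(KK(SI(SI)))(KKK(K(KK))I)
  →3  SK(KKK(K(KK))I)
  →4  SK(K(K(KK))I)
  →5  SK(K(KK))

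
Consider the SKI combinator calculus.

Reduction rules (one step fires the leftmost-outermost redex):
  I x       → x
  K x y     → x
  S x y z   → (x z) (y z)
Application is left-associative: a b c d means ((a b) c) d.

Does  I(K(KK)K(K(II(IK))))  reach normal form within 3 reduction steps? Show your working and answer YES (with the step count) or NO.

  start: I(K(KK)K(K(II(IK))))
  →1  K(KK)K(K(II(IK)))
  →2  KK(K(II(IK)))
  →3  K

Answer: YES — reaches normal form K in 3 ≤ 3 steps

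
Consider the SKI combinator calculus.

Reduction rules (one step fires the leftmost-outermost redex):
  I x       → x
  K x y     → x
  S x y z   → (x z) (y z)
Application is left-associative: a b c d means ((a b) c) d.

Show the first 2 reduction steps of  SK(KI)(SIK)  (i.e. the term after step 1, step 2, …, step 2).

Answer: after 2 steps: SIK

Working:
  start: SK(KI)(SIK)
  [1] K(SIK)(KI(SIK))
  [2] SIK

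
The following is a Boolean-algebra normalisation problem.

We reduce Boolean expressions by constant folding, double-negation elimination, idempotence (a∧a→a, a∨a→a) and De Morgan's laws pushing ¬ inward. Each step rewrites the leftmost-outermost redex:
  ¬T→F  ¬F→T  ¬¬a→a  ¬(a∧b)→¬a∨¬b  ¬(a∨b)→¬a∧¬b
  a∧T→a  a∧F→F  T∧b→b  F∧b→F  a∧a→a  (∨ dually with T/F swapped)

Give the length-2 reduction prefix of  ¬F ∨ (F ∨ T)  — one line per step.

Answer: after 2 steps: T

Derivation:
  start: ¬F ∨ (F ∨ T)
  →1  T ∨ (F ∨ T)
  →2  T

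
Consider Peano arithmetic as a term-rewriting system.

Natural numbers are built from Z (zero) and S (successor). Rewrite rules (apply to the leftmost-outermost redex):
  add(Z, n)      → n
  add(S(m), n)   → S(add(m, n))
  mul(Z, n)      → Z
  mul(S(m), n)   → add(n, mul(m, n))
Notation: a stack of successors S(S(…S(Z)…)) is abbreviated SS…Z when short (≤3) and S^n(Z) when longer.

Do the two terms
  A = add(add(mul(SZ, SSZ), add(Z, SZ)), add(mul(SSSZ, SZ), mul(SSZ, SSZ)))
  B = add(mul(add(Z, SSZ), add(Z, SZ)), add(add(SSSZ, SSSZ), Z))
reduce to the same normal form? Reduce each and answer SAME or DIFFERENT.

Term A:
  start: add(add(mul(SZ, SSZ), add(Z, SZ)), add(mul(SSSZ, SZ), mul(SSZ, SSZ)))
  step 1: add(add(add(SSZ, mul(Z, SSZ)), add(Z, SZ)), add(mul(SSSZ, SZ), mul(SSZ, SSZ)))
  step 2: add(add(S(add(SZ, mul(Z, SSZ))), add(Z, SZ)), add(mul(SSSZ, SZ), mul(SSZ, SSZ)))
  step 3: add(S(add(add(SZ, mul(Z, SSZ)), add(Z, SZ))), add(mul(SSSZ, SZ), mul(SSZ, SSZ)))
  step 4: S(add(add(add(SZ, mul(Z, SSZ)), add(Z, SZ)), add(mul(SSSZ, SZ), mul(SSZ, SSZ))))
  step 5: S(add(add(S(add(Z, mul(Z, SSZ))), add(Z, SZ)), add(mul(SSSZ, SZ), mul(SSZ, SSZ))))
  step 6: S(add(S(add(add(Z, mul(Z, SSZ)), add(Z, SZ))), add(mul(SSSZ, SZ), mul(SSZ, SSZ))))
  step 7: S(S(add(add(add(Z, mul(Z, SSZ)), add(Z, SZ)), add(mul(SSSZ, SZ), mul(SSZ, SSZ)))))
  step 8: S(S(add(add(mul(Z, SSZ), add(Z, SZ)), add(mul(SSSZ, SZ), mul(SSZ, SSZ)))))
  step 9: S(S(add(add(Z, add(Z, SZ)), add(mul(SSSZ, SZ), mul(SSZ, SSZ)))))
  step 10: S(S(add(add(Z, SZ), add(mul(SSSZ, SZ), mul(SSZ, SSZ)))))
  step 11: S(S(add(SZ, add(mul(SSSZ, SZ), mul(SSZ, SSZ)))))
  step 12: S(S(S(add(Z, add(mul(SSSZ, SZ), mul(SSZ, SSZ))))))
  step 13: S(S(S(add(mul(SSSZ, SZ), mul(SSZ, SSZ)))))
  step 14: S(S(S(add(add(SZ, mul(SSZ, SZ)), mul(SSZ, SSZ)))))
  step 15: S(S(S(add(S(add(Z, mul(SSZ, SZ))), mul(SSZ, SSZ)))))
  step 16: S(S(S(S(add(add(Z, mul(SSZ, SZ)), mul(SSZ, SSZ))))))
  step 17: S(S(S(S(add(mul(SSZ, SZ), mul(SSZ, SSZ))))))
  step 18: S(S(S(S(add(add(SZ, mul(SZ, SZ)), mul(SSZ, SSZ))))))
  step 19: S(S(S(S(add(S(add(Z, mul(SZ, SZ))), mul(SSZ, SSZ))))))
  step 20: S(S(S(S(S(add(add(Z, mul(SZ, SZ)), mul(SSZ, SSZ)))))))
  step 21: S(S(S(S(S(add(mul(SZ, SZ), mul(SSZ, SSZ)))))))
  step 22: S(S(S(S(S(add(add(SZ, mul(Z, SZ)), mul(SSZ, SSZ)))))))
  step 23: S(S(S(S(S(add(S(add(Z, mul(Z, SZ))), mul(SSZ, SSZ)))))))
  step 24: S(S(S(S(S(S(add(add(Z, mul(Z, SZ)), mul(SSZ, SSZ))))))))
  step 25: S(S(S(S(S(S(add(mul(Z, SZ), mul(SSZ, SSZ))))))))
  step 26: S(S(S(S(S(S(add(Z, mul(SSZ, SSZ))))))))
  step 27: S(S(S(S(S(S(mul(SSZ, SSZ)))))))
  step 28: S(S(S(S(S(S(add(SSZ, mul(SZ, SSZ))))))))
  step 29: S(S(S(S(S(S(S(add(SZ, mul(SZ, SSZ)))))))))
  step 30: S(S(S(S(S(S(S(S(add(Z, mul(SZ, SSZ))))))))))
  step 31: S(S(S(S(S(S(S(S(mul(SZ, SSZ)))))))))
  step 32: S(S(S(S(S(S(S(S(add(SSZ, mul(Z, SSZ))))))))))
  step 33: S(S(S(S(S(S(S(S(S(add(SZ, mul(Z, SSZ)))))))))))
  step 34: S(S(S(S(S(S(S(S(S(S(add(Z, mul(Z, SSZ))))))))))))
  step 35: S(S(S(S(S(S(S(S(S(S(mul(Z, SSZ)))))))))))
  step 36: S^10(Z)

Term B:
  start: add(mul(add(Z, SSZ), add(Z, SZ)), add(add(SSSZ, SSSZ), Z))
  step 1: add(mul(SSZ, add(Z, SZ)), add(add(SSSZ, SSSZ), Z))
  step 2: add(add(add(Z, SZ), mul(SZ, add(Z, SZ))), add(add(SSSZ, SSSZ), Z))
  step 3: add(add(SZ, mul(SZ, add(Z, SZ))), add(add(SSSZ, SSSZ), Z))
  step 4: add(S(add(Z, mul(SZ, add(Z, SZ)))), add(add(SSSZ, SSSZ), Z))
  step 5: S(add(add(Z, mul(SZ, add(Z, SZ))), add(add(SSSZ, SSSZ), Z)))
  step 6: S(add(mul(SZ, add(Z, SZ)), add(add(SSSZ, SSSZ), Z)))
  step 7: S(add(add(add(Z, SZ), mul(Z, add(Z, SZ))), add(add(SSSZ, SSSZ), Z)))
  step 8: S(add(add(SZ, mul(Z, add(Z, SZ))), add(add(SSSZ, SSSZ), Z)))
  step 9: S(add(S(add(Z, mul(Z, add(Z, SZ)))), add(add(SSSZ, SSSZ), Z)))
  step 10: S(S(add(add(Z, mul(Z, add(Z, SZ))), add(add(SSSZ, SSSZ), Z))))
  step 11: S(S(add(mul(Z, add(Z, SZ)), add(add(SSSZ, SSSZ), Z))))
  step 12: S(S(add(Z, add(add(SSSZ, SSSZ), Z))))
  step 13: S(S(add(add(SSSZ, SSSZ), Z)))
  step 14: S(S(add(S(add(SSZ, SSSZ)), Z)))
  step 15: S(S(S(add(add(SSZ, SSSZ), Z))))
  step 16: S(S(S(add(S(add(SZ, SSSZ)), Z))))
  step 17: S(S(S(S(add(add(SZ, SSSZ), Z)))))
  step 18: S(S(S(S(add(S(add(Z, SSSZ)), Z)))))
  step 19: S(S(S(S(S(add(add(Z, SSSZ), Z))))))
  step 20: S(S(S(S(S(add(SSSZ, Z))))))
  step 21: S(S(S(S(S(S(add(SSZ, Z)))))))
  step 22: S(S(S(S(S(S(S(add(SZ, Z))))))))
  step 23: S(S(S(S(S(S(S(S(add(Z, Z)))))))))
  step 24: S^8(Z)

Answer: DIFFERENT — A ⇓ S^10(Z), B ⇓ S^8(Z)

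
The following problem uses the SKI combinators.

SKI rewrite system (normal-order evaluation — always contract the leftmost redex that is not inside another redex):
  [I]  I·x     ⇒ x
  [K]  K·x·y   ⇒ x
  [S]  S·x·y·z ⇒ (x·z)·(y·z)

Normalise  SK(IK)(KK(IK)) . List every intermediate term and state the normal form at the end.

Answer: normal form = K  (in 3 steps)

Working:
  start: SK(IK)(KK(IK))
  step 1: K(KK(IK))(IK(KK(IK)))
  step 2: KK(IK)
  step 3: K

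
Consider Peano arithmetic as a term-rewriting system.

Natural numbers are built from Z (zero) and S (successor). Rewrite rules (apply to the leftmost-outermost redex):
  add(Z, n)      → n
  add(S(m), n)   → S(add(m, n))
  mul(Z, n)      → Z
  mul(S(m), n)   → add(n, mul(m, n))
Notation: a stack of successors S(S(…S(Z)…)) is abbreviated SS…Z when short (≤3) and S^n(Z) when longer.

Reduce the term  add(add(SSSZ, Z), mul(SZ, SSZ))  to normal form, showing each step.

Answer: normal form = S^5(Z)  (in 13 steps)

Derivation:
  start: add(add(SSSZ, Z), mul(SZ, SSZ))
  [1] add(S(add(SSZ, Z)), mul(SZ, SSZ))
  [2] S(add(add(SSZ, Z), mul(SZ, SSZ)))
  [3] S(add(S(add(SZ, Z)), mul(SZ, SSZ)))
  [4] S(S(add(add(SZ, Z), mul(SZ, SSZ))))
  [5] S(S(add(S(add(Z, Z)), mul(SZ, SSZ))))
  [6] S(S(S(add(add(Z, Z), mul(SZ, SSZ)))))
  [7] S(S(S(add(Z, mul(SZ, SSZ)))))
  [8] S(S(S(mul(SZ, SSZ))))
  [9] S(S(S(add(SSZ, mul(Z, SSZ)))))
  [10] S(S(S(S(add(SZ, mul(Z, SSZ))))))
  [11] S(S(S(S(S(add(Z, mul(Z, SSZ)))))))
  [12] S(S(S(S(S(mul(Z, SSZ))))))
  [13] S^5(Z)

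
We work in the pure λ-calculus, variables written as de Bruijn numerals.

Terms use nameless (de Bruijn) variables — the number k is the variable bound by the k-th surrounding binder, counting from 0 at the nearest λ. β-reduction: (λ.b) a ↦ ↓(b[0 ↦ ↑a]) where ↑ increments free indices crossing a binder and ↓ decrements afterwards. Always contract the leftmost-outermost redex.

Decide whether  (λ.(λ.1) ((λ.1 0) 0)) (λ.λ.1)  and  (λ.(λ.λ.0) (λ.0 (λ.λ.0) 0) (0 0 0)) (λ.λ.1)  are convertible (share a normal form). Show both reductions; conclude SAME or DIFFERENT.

Term A:
  start: (λ.(λ.1) ((λ.1 0) 0)) (λ.λ.1)
  [1] (λ.λ.λ.1) ((λ.(λ.λ.1) 0) (λ.λ.1))
  [2] λ.λ.1

Term B:
  start: (λ.(λ.λ.0) (λ.0 (λ.λ.0) 0) (0 0 0)) (λ.λ.1)
  [1] (λ.λ.0) (λ.0 (λ.λ.0) 0) ((λ.λ.1) (λ.λ.1) (λ.λ.1))
  [2] (λ.0) ((λ.λ.1) (λ.λ.1) (λ.λ.1))
  [3] (λ.λ.1) (λ.λ.1) (λ.λ.1)
  [4] (λ.λ.λ.1) (λ.λ.1)
  [5] λ.λ.1

Answer: SAME — A ⇓ λ.λ.1, B ⇓ λ.λ.1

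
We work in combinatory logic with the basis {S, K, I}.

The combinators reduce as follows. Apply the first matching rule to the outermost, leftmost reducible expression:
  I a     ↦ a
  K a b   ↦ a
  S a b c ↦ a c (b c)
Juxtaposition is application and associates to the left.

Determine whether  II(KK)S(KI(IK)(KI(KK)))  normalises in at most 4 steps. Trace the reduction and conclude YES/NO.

  start: II(KK)S(KI(IK)(KI(KK)))
  [1] I(KK)S(KI(IK)(KI(KK)))
  [2] KKS(KI(IK)(KI(KK)))
  [3] K(KI(IK)(KI(KK)))
  [4] K(I(KI(KK)))

Answer: NO — after 4 steps the term is K(I(KI(KK))), not yet normal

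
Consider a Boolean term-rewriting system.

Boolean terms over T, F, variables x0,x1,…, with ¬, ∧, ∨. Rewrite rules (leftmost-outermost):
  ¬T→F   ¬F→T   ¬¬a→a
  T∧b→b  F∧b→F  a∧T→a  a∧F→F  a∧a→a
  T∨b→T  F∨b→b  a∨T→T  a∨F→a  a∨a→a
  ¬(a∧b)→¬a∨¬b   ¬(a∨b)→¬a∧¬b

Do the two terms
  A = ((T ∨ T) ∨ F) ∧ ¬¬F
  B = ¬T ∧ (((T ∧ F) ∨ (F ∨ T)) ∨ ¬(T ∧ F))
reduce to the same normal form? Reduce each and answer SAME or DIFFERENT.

Answer: SAME — A ⇓ F, B ⇓ F

Derivation:
Term A:
  start: ((T ∨ T) ∨ F) ∧ ¬¬F
  →1  (T ∨ T) ∧ ¬¬F
  →2  T ∧ ¬¬F
  →3  ¬¬F
  →4  F

Term B:
  start: ¬T ∧ (((T ∧ F) ∨ (F ∨ T)) ∨ ¬(T ∧ F))
  →1  F ∧ (((T ∧ F) ∨ (F ∨ T)) ∨ ¬(T ∧ F))
  →2  F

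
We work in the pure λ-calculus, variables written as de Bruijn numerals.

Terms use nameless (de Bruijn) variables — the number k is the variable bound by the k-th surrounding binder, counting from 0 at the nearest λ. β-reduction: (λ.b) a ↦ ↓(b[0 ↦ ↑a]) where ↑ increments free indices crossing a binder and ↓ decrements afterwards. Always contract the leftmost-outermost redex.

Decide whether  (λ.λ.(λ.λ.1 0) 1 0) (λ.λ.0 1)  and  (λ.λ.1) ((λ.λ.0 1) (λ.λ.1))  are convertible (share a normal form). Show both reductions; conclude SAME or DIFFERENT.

Term A:
  start: (λ.λ.(λ.λ.1 0) 1 0) (λ.λ.0 1)
  →1  λ.(λ.λ.1 0) (λ.λ.0 1) 0
  →2  λ.(λ.(λ.λ.0 1) 0) 0
  →3  λ.(λ.λ.0 1) 0
  →4  λ.λ.0 1

Term B:
  start: (λ.λ.1) ((λ.λ.0 1) (λ.λ.1))
  →1  λ.(λ.λ.0 1) (λ.λ.1)
  →2  λ.λ.0 (λ.λ.1)

Answer: DIFFERENT — A ⇓ λ.λ.0 1, B ⇓ λ.λ.0 (λ.λ.1)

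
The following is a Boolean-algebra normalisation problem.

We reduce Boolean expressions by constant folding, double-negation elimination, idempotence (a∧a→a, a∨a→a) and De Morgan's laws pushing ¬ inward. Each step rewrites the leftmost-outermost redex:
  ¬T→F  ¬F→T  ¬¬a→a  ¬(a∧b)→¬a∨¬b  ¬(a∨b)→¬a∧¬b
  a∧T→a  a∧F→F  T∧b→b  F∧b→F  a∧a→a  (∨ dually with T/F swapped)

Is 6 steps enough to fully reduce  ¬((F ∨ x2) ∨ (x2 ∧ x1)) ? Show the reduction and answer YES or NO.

  start: ¬((F ∨ x2) ∨ (x2 ∧ x1))
  [1] ¬(F ∨ x2) ∧ ¬(x2 ∧ x1)
  [2] (¬F ∧ ¬x2) ∧ ¬(x2 ∧ x1)
  [3] (T ∧ ¬x2) ∧ ¬(x2 ∧ x1)
  [4] ¬x2 ∧ ¬(x2 ∧ x1)
  [5] ¬x2 ∧ (¬x2 ∨ ¬x1)

Answer: YES — reaches normal form ¬x2 ∧ (¬x2 ∨ ¬x1) in 5 ≤ 6 steps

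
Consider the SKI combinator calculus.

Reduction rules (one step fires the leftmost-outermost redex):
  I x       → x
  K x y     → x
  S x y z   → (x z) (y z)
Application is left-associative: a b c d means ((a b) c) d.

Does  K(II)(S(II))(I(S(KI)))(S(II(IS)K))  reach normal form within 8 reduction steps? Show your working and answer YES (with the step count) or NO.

Answer: YES — reaches normal form S(KI)(S(SK)) in 7 ≤ 8 steps

Working:
  start: K(II)(S(II))(I(S(KI)))(S(II(IS)K))
  step 1: II(I(S(KI)))(S(II(IS)K))
  step 2: I(I(S(KI)))(S(II(IS)K))
  step 3: I(S(KI))(S(II(IS)K))
  step 4: S(KI)(S(II(IS)K))
  step 5: S(KI)(S(I(IS)K))
  step 6: S(KI)(S(ISK))
  step 7: S(KI)(S(SK))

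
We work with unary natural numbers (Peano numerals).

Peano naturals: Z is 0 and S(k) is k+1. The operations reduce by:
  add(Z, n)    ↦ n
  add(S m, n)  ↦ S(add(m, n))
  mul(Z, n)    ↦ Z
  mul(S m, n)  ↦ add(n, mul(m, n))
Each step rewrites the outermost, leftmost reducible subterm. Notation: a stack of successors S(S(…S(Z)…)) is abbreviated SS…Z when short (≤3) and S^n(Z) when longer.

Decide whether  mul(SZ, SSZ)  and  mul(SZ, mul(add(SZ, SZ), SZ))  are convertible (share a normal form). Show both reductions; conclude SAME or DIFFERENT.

Answer: SAME — A ⇓ SSZ, B ⇓ SSZ

Reduction:
Term A:
  start: mul(SZ, SSZ)
  [1] add(SSZ, mul(Z, SSZ))
  [2] S(add(SZ, mul(Z, SSZ)))
  [3] S(S(add(Z, mul(Z, SSZ))))
  [4] S(S(mul(Z, SSZ)))
  [5] SSZ

Term B:
  start: mul(SZ, mul(add(SZ, SZ), SZ))
  [1] add(mul(add(SZ, SZ), SZ), mul(Z, mul(add(SZ, SZ), SZ)))
  [2] add(mul(S(add(Z, SZ)), SZ), mul(Z, mul(add(SZ, SZ), SZ)))
  [3] add(add(SZ, mul(add(Z, SZ), SZ)), mul(Z, mul(add(SZ, SZ), SZ)))
  [4] add(S(add(Z, mul(add(Z, SZ), SZ))), mul(Z, mul(add(SZ, SZ), SZ)))
  [5] S(add(add(Z, mul(add(Z, SZ), SZ)), mul(Z, mul(add(SZ, SZ), SZ))))
  [6] S(add(mul(add(Z, SZ), SZ), mul(Z, mul(add(SZ, SZ), SZ))))
  [7] S(add(mul(SZ, SZ), mul(Z, mul(add(SZ, SZ), SZ))))
  [8] S(add(add(SZ, mul(Z, SZ)), mul(Z, mul(add(SZ, SZ), SZ))))
  [9] S(add(S(add(Z, mul(Z, SZ))), mul(Z, mul(add(SZ, SZ), SZ))))
  [10] S(S(add(add(Z, mul(Z, SZ)), mul(Z, mul(add(SZ, SZ), SZ)))))
  [11] S(S(add(mul(Z, SZ), mul(Z, mul(add(SZ, SZ), SZ)))))
  [12] S(S(add(Z, mul(Z, mul(add(SZ, SZ), SZ)))))
  [13] S(S(mul(Z, mul(add(SZ, SZ), SZ))))
  [14] SSZ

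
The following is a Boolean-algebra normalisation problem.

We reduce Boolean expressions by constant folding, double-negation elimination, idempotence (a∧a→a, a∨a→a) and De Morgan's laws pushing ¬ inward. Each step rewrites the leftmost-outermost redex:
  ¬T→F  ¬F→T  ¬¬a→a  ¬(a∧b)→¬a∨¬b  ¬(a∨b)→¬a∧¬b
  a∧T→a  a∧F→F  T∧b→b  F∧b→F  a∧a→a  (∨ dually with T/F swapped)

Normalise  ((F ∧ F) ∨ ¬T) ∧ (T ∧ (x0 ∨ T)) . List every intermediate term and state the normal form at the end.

  start: ((F ∧ F) ∨ ¬T) ∧ (T ∧ (x0 ∨ T))
  step 1: (F ∨ ¬T) ∧ (T ∧ (x0 ∨ T))
  step 2: ¬T ∧ (T ∧ (x0 ∨ T))
  step 3: F ∧ (T ∧ (x0 ∨ T))
  step 4: F

Answer: normal form = F  (in 4 steps)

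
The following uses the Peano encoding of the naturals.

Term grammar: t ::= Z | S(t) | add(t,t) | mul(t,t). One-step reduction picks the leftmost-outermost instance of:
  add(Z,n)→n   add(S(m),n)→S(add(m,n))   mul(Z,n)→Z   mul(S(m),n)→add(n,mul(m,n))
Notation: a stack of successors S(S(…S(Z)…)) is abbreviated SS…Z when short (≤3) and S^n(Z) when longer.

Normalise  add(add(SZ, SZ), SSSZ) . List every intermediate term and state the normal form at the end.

  start: add(add(SZ, SZ), SSSZ)
  [1] add(S(add(Z, SZ)), SSSZ)
  [2] S(add(add(Z, SZ), SSSZ))
  [3] S(add(SZ, SSSZ))
  [4] S(S(add(Z, SSSZ)))
  [5] S^5(Z)

Answer: normal form = S^5(Z)  (in 5 steps)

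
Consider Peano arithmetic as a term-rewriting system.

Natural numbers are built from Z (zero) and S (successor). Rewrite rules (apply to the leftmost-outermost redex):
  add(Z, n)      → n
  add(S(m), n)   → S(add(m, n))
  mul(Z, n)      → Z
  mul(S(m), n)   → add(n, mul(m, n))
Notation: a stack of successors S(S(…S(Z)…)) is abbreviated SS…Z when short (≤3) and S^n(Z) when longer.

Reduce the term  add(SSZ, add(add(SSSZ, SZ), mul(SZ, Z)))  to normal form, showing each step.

Answer: normal form = S^6(Z)  (in 15 steps)

Reduction:
  start: add(SSZ, add(add(SSSZ, SZ), mul(SZ, Z)))
  step 1: S(add(SZ, add(add(SSSZ, SZ), mul(SZ, Z))))
  step 2: S(S(add(Z, add(add(SSSZ, SZ), mul(SZ, Z)))))
  step 3: S(S(add(add(SSSZ, SZ), mul(SZ, Z))))
  step 4: S(S(add(S(add(SSZ, SZ)), mul(SZ, Z))))
  step 5: S(S(S(add(add(SSZ, SZ), mul(SZ, Z)))))
  step 6: S(S(S(add(S(add(SZ, SZ)), mul(SZ, Z)))))
  step 7: S(S(S(S(add(add(SZ, SZ), mul(SZ, Z))))))
  step 8: S(S(S(S(add(S(add(Z, SZ)), mul(SZ, Z))))))
  step 9: S(S(S(S(S(add(add(Z, SZ), mul(SZ, Z)))))))
  step 10: S(S(S(S(S(add(SZ, mul(SZ, Z)))))))
  step 11: S(S(S(S(S(S(add(Z, mul(SZ, Z))))))))
  step 12: S(S(S(S(S(S(mul(SZ, Z)))))))
  step 13: S(S(S(S(S(S(add(Z, mul(Z, Z))))))))
  step 14: S(S(S(S(S(S(mul(Z, Z)))))))
  step 15: S^6(Z)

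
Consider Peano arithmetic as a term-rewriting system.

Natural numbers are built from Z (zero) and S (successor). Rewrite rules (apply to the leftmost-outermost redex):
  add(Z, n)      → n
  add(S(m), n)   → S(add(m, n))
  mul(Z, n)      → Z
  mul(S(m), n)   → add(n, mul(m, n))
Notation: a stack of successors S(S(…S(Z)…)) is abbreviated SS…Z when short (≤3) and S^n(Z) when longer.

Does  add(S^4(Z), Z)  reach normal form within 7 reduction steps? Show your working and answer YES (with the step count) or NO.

  start: add(S^4(Z), Z)
  step 1: S(add(SSSZ, Z))
  step 2: S(S(add(SSZ, Z)))
  step 3: S(S(S(add(SZ, Z))))
  step 4: S(S(S(S(add(Z, Z)))))
  step 5: S^4(Z)

Answer: YES — reaches normal form S^4(Z) in 5 ≤ 7 steps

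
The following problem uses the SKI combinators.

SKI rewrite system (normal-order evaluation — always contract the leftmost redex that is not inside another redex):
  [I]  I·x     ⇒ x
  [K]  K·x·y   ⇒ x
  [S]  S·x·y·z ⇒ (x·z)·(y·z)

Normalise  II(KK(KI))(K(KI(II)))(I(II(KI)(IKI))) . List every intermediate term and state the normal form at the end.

  start: II(KK(KI))(K(KI(II)))(I(II(KI)(IKI)))
  [1] I(KK(KI))(K(KI(II)))(I(II(KI)(IKI)))
  [2] KK(KI)(K(KI(II)))(I(II(KI)(IKI)))
  [3] K(K(KI(II)))(I(II(KI)(IKI)))
  [4] K(KI(II))
  [5] KI

Answer: normal form = KI  (in 5 steps)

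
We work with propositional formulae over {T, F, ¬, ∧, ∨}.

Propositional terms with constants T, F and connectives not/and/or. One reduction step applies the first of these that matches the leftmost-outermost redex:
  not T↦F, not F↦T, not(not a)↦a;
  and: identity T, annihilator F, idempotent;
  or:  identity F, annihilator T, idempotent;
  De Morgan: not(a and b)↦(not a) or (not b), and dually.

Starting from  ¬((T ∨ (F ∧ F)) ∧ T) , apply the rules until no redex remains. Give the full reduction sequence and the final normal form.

  start: ¬((T ∨ (F ∧ F)) ∧ T)
  →1  ¬(T ∨ (F ∧ F)) ∨ ¬T
  →2  (¬T ∧ ¬(F ∧ F)) ∨ ¬T
  →3  (F ∧ ¬(F ∧ F)) ∨ ¬T
  →4  F ∨ ¬T
  →5  ¬T
  →6  F

Answer: normal form = F  (in 6 steps)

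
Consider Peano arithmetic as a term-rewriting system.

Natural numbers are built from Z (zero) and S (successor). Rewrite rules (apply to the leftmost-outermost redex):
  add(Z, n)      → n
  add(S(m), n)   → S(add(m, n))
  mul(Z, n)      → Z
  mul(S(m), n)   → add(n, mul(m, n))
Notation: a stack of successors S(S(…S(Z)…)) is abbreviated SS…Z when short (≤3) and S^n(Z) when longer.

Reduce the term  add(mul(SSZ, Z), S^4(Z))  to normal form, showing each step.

  start: add(mul(SSZ, Z), S^4(Z))
  step 1: add(add(Z, mul(SZ, Z)), S^4(Z))
  step 2: add(mul(SZ, Z), S^4(Z))
  step 3: add(add(Z, mul(Z, Z)), S^4(Z))
  step 4: add(mul(Z, Z), S^4(Z))
  step 5: add(Z, S^4(Z))
  step 6: S^4(Z)

Answer: normal form = S^4(Z)  (in 6 steps)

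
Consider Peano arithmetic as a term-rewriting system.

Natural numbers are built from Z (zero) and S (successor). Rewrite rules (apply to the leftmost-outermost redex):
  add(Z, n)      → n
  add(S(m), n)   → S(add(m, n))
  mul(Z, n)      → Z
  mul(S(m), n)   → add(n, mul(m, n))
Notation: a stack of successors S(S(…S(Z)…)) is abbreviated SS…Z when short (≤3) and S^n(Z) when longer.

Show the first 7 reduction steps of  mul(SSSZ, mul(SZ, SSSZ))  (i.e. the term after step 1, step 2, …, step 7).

Answer: after 7 steps: S(S(add(S(add(Z, mul(Z, SSSZ))), mul(SSZ, mul(SZ, SSSZ)))))

Working:
  start: mul(SSSZ, mul(SZ, SSSZ))
  [1] add(mul(SZ, SSSZ), mul(SSZ, mul(SZ, SSSZ)))
  [2] add(add(SSSZ, mul(Z, SSSZ)), mul(SSZ, mul(SZ, SSSZ)))
  [3] add(S(add(SSZ, mul(Z, SSSZ))), mul(SSZ, mul(SZ, SSSZ)))
  [4] S(add(add(SSZ, mul(Z, SSSZ)), mul(SSZ, mul(SZ, SSSZ))))
  [5] S(add(S(add(SZ, mul(Z, SSSZ))), mul(SSZ, mul(SZ, SSSZ))))
  [6] S(S(add(add(SZ, mul(Z, SSSZ)), mul(SSZ, mul(SZ, SSSZ)))))
  [7] S(S(add(S(add(Z, mul(Z, SSSZ))), mul(SSZ, mul(SZ, SSSZ)))))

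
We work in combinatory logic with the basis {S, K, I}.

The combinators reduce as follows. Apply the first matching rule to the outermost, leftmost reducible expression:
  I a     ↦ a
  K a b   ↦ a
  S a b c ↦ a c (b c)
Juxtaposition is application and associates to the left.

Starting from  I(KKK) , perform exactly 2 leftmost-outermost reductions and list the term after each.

Answer: after 2 steps: K

Working:
  start: I(KKK)
  step 1: KKK
  step 2: K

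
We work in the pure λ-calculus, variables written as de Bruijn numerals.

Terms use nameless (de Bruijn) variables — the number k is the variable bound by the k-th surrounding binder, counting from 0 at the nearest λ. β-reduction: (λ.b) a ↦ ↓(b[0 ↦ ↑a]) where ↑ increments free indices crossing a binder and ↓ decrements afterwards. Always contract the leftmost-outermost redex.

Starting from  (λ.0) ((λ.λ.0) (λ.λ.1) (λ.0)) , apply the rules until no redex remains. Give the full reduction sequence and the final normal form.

Answer: normal form = λ.0  (in 3 steps)

Working:
  start: (λ.0) ((λ.λ.0) (λ.λ.1) (λ.0))
  [1] (λ.λ.0) (λ.λ.1) (λ.0)
  [2] (λ.0) (λ.0)
  [3] λ.0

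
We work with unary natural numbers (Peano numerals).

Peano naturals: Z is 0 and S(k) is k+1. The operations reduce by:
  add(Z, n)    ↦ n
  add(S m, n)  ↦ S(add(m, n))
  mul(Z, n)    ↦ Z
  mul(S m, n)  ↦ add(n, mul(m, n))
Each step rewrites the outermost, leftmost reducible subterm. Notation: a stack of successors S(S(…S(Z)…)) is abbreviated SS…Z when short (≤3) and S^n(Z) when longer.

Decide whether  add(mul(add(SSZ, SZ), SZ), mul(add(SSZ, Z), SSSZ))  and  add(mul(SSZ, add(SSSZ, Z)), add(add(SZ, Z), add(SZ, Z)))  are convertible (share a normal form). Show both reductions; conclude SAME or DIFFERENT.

Term A:
  start: add(mul(add(SSZ, SZ), SZ), mul(add(SSZ, Z), SSSZ))
  step 1: add(mul(S(add(SZ, SZ)), SZ), mul(add(SSZ, Z), SSSZ))
  step 2: add(add(SZ, mul(add(SZ, SZ), SZ)), mul(add(SSZ, Z), SSSZ))
  step 3: add(S(add(Z, mul(add(SZ, SZ), SZ))), mul(add(SSZ, Z), SSSZ))
  step 4: S(add(add(Z, mul(add(SZ, SZ), SZ)), mul(add(SSZ, Z), SSSZ)))
  step 5: S(add(mul(add(SZ, SZ), SZ), mul(add(SSZ, Z), SSSZ)))
  step 6: S(add(mul(S(add(Z, SZ)), SZ), mul(add(SSZ, Z), SSSZ)))
  step 7: S(add(add(SZ, mul(add(Z, SZ), SZ)), mul(add(SSZ, Z), SSSZ)))
  step 8: S(add(S(add(Z, mul(add(Z, SZ), SZ))), mul(add(SSZ, Z), SSSZ)))
  step 9: S(S(add(add(Z, mul(add(Z, SZ), SZ)), mul(add(SSZ, Z), SSSZ))))
  step 10: S(S(add(mul(add(Z, SZ), SZ), mul(add(SSZ, Z), SSSZ))))
  step 11: S(S(add(mul(SZ, SZ), mul(add(SSZ, Z), SSSZ))))
  step 12: S(S(add(add(SZ, mul(Z, SZ)), mul(add(SSZ, Z), SSSZ))))
  step 13: S(S(add(S(add(Z, mul(Z, SZ))), mul(add(SSZ, Z), SSSZ))))
  step 14: S(S(S(add(add(Z, mul(Z, SZ)), mul(add(SSZ, Z), SSSZ)))))
  step 15: S(S(S(add(mul(Z, SZ), mul(add(SSZ, Z), SSSZ)))))
  step 16: S(S(S(add(Z, mul(add(SSZ, Z), SSSZ)))))
  step 17: S(S(S(mul(add(SSZ, Z), SSSZ))))
  step 18: S(S(S(mul(S(add(SZ, Z)), SSSZ))))
  step 19: S(S(S(add(SSSZ, mul(add(SZ, Z), SSSZ)))))
  step 20: S(S(S(S(add(SSZ, mul(add(SZ, Z), SSSZ))))))
  step 21: S(S(S(S(S(add(SZ, mul(add(SZ, Z), SSSZ)))))))
  step 22: S(S(S(S(S(S(add(Z, mul(add(SZ, Z), SSSZ))))))))
  step 23: S(S(S(S(S(S(mul(add(SZ, Z), SSSZ)))))))
  step 24: S(S(S(S(S(S(mul(S(add(Z, Z)), SSSZ)))))))
  step 25: S(S(S(S(S(S(add(SSSZ, mul(add(Z, Z), SSSZ))))))))
  step 26: S(S(S(S(S(S(S(add(SSZ, mul(add(Z, Z), SSSZ)))))))))
  step 27: S(S(S(S(S(S(S(S(add(SZ, mul(add(Z, Z), SSSZ))))))))))
  step 28: S(S(S(S(S(S(S(S(S(add(Z, mul(add(Z, Z), SSSZ)))))))))))
  step 29: S(S(S(S(S(S(S(S(S(mul(add(Z, Z), SSSZ))))))))))
  step 30: S(S(S(S(S(S(S(S(S(mul(Z, SSSZ))))))))))
  step 31: S^9(Z)

Term B:
  start: add(mul(SSZ, add(SSSZ, Z)), add(add(SZ, Z), add(SZ, Z)))
  step 1: add(add(add(SSSZ, Z), mul(SZ, add(SSSZ, Z))), add(add(SZ, Z), add(SZ, Z)))
  step 2: add(add(S(add(SSZ, Z)), mul(SZ, add(SSSZ, Z))), add(add(SZ, Z), add(SZ, Z)))
  step 3: add(S(add(add(SSZ, Z), mul(SZ, add(SSSZ, Z)))), add(add(SZ, Z), add(SZ, Z)))
  step 4: S(add(add(add(SSZ, Z), mul(SZ, add(SSSZ, Z))), add(add(SZ, Z), add(SZ, Z))))
  step 5: S(add(add(S(add(SZ, Z)), mul(SZ, add(SSSZ, Z))), add(add(SZ, Z), add(SZ, Z))))
  step 6: S(add(S(add(add(SZ, Z), mul(SZ, add(SSSZ, Z)))), add(add(SZ, Z), add(SZ, Z))))
  step 7: S(S(add(add(add(SZ, Z), mul(SZ, add(SSSZ, Z))), add(add(SZ, Z), add(SZ, Z)))))
  step 8: S(S(add(add(S(add(Z, Z)), mul(SZ, add(SSSZ, Z))), add(add(SZ, Z), add(SZ, Z)))))
  step 9: S(S(add(S(add(add(Z, Z), mul(SZ, add(SSSZ, Z)))), add(add(SZ, Z), add(SZ, Z)))))
  step 10: S(S(S(add(add(add(Z, Z), mul(SZ, add(SSSZ, Z))), add(add(SZ, Z), add(SZ, Z))))))
  step 11: S(S(S(add(add(Z, mul(SZ, add(SSSZ, Z))), add(add(SZ, Z), add(SZ, Z))))))
  step 12: S(S(S(add(mul(SZ, add(SSSZ, Z)), add(add(SZ, Z), add(SZ, Z))))))
  step 13: S(S(S(add(add(add(SSSZ, Z), mul(Z, add(SSSZ, Z))), add(add(SZ, Z), add(SZ, Z))))))
  step 14: S(S(S(add(add(S(add(SSZ, Z)), mul(Z, add(SSSZ, Z))), add(add(SZ, Z), add(SZ, Z))))))
  step 15: S(S(S(add(S(add(add(SSZ, Z), mul(Z, add(SSSZ, Z)))), add(add(SZ, Z), add(SZ, Z))))))
  step 16: S(S(S(S(add(add(add(SSZ, Z), mul(Z, add(SSSZ, Z))), add(add(SZ, Z), add(SZ, Z)))))))
  step 17: S(S(S(S(add(add(S(add(SZ, Z)), mul(Z, add(SSSZ, Z))), add(add(SZ, Z), add(SZ, Z)))))))
  step 18: S(S(S(S(add(S(add(add(SZ, Z), mul(Z, add(SSSZ, Z)))), add(add(SZ, Z), add(SZ, Z)))))))
  step 19: S(S(S(S(S(add(add(add(SZ, Z), mul(Z, add(SSSZ, Z))), add(add(SZ, Z), add(SZ, Z))))))))
  step 20: S(S(S(S(S(add(add(S(add(Z, Z)), mul(Z, add(SSSZ, Z))), add(add(SZ, Z), add(SZ, Z))))))))
  step 21: S(S(S(S(S(add(S(add(add(Z, Z), mul(Z, add(SSSZ, Z)))), add(add(SZ, Z), add(SZ, Z))))))))
  step 22: S(S(S(S(S(S(add(add(add(Z, Z), mul(Z, add(SSSZ, Z))), add(add(SZ, Z), add(SZ, Z)))))))))
  step 23: S(S(S(S(S(S(add(add(Z, mul(Z, add(SSSZ, Z))), add(add(SZ, Z), add(SZ, Z)))))))))
  step 24: S(S(S(S(S(S(add(mul(Z, add(SSSZ, Z)), add(add(SZ, Z), add(SZ, Z)))))))))
  step 25: S(S(S(S(S(S(add(Z, add(add(SZ, Z), add(SZ, Z)))))))))
  step 26: S(S(S(S(S(S(add(add(SZ, Z), add(SZ, Z))))))))
  step 27: S(S(S(S(S(S(add(S(add(Z, Z)), add(SZ, Z))))))))
  step 28: S(S(S(S(S(S(S(add(add(Z, Z), add(SZ, Z)))))))))
  step 29: S(S(S(S(S(S(S(add(Z, add(SZ, Z)))))))))
  step 30: S(S(S(S(S(S(S(add(SZ, Z))))))))
  step 31: S(S(S(S(S(S(S(S(add(Z, Z)))))))))
  step 32: S^8(Z)

Answer: DIFFERENT — A ⇓ S^9(Z), B ⇓ S^8(Z)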